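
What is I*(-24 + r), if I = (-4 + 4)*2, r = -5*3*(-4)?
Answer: 0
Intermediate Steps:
r = 60 (r = -15*(-4) = 60)
I = 0 (I = 0*2 = 0)
I*(-24 + r) = 0*(-24 + 60) = 0*36 = 0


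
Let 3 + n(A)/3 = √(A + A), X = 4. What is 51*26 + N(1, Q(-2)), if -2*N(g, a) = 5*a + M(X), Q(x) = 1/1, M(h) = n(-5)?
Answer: 1328 - 3*I*√10/2 ≈ 1328.0 - 4.7434*I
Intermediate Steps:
n(A) = -9 + 3*√2*√A (n(A) = -9 + 3*√(A + A) = -9 + 3*√(2*A) = -9 + 3*(√2*√A) = -9 + 3*√2*√A)
M(h) = -9 + 3*I*√10 (M(h) = -9 + 3*√2*√(-5) = -9 + 3*√2*(I*√5) = -9 + 3*I*√10)
Q(x) = 1
N(g, a) = 9/2 - 5*a/2 - 3*I*√10/2 (N(g, a) = -(5*a + (-9 + 3*I*√10))/2 = -(-9 + 5*a + 3*I*√10)/2 = 9/2 - 5*a/2 - 3*I*√10/2)
51*26 + N(1, Q(-2)) = 51*26 + (9/2 - 5/2*1 - 3*I*√10/2) = 1326 + (9/2 - 5/2 - 3*I*√10/2) = 1326 + (2 - 3*I*√10/2) = 1328 - 3*I*√10/2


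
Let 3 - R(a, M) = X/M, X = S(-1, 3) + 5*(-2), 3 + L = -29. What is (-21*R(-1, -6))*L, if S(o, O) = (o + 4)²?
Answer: 1904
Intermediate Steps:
L = -32 (L = -3 - 29 = -32)
S(o, O) = (4 + o)²
X = -1 (X = (4 - 1)² + 5*(-2) = 3² - 10 = 9 - 10 = -1)
R(a, M) = 3 + 1/M (R(a, M) = 3 - (-1)/M = 3 + 1/M)
(-21*R(-1, -6))*L = -21*(3 + 1/(-6))*(-32) = -21*(3 - ⅙)*(-32) = -21*17/6*(-32) = -119/2*(-32) = 1904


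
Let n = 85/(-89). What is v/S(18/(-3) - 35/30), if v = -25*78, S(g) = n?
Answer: 34710/17 ≈ 2041.8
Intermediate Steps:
n = -85/89 (n = 85*(-1/89) = -85/89 ≈ -0.95506)
S(g) = -85/89
v = -1950
v/S(18/(-3) - 35/30) = -1950/(-85/89) = -1950*(-89/85) = 34710/17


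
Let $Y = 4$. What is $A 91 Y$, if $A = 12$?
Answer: $4368$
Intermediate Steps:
$A 91 Y = 12 \cdot 91 \cdot 4 = 1092 \cdot 4 = 4368$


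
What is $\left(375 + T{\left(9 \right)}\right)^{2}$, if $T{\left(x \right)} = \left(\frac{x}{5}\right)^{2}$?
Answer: $\frac{89415936}{625} \approx 1.4307 \cdot 10^{5}$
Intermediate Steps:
$T{\left(x \right)} = \frac{x^{2}}{25}$ ($T{\left(x \right)} = \left(x \frac{1}{5}\right)^{2} = \left(\frac{x}{5}\right)^{2} = \frac{x^{2}}{25}$)
$\left(375 + T{\left(9 \right)}\right)^{2} = \left(375 + \frac{9^{2}}{25}\right)^{2} = \left(375 + \frac{1}{25} \cdot 81\right)^{2} = \left(375 + \frac{81}{25}\right)^{2} = \left(\frac{9456}{25}\right)^{2} = \frac{89415936}{625}$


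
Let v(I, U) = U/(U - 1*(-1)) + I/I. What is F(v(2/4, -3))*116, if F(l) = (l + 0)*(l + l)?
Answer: 1450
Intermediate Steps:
v(I, U) = 1 + U/(1 + U) (v(I, U) = U/(U + 1) + 1 = U/(1 + U) + 1 = 1 + U/(1 + U))
F(l) = 2*l**2 (F(l) = l*(2*l) = 2*l**2)
F(v(2/4, -3))*116 = (2*((1 + 2*(-3))/(1 - 3))**2)*116 = (2*((1 - 6)/(-2))**2)*116 = (2*(-1/2*(-5))**2)*116 = (2*(5/2)**2)*116 = (2*(25/4))*116 = (25/2)*116 = 1450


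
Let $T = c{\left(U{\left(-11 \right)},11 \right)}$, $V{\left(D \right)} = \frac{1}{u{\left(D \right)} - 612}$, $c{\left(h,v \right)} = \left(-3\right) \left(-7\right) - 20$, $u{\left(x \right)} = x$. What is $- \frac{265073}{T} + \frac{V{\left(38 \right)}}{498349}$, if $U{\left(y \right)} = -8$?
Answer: $- \frac{75824748209799}{286052326} \approx -2.6507 \cdot 10^{5}$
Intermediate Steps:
$c{\left(h,v \right)} = 1$ ($c{\left(h,v \right)} = 21 - 20 = 1$)
$V{\left(D \right)} = \frac{1}{-612 + D}$ ($V{\left(D \right)} = \frac{1}{D - 612} = \frac{1}{-612 + D}$)
$T = 1$
$- \frac{265073}{T} + \frac{V{\left(38 \right)}}{498349} = - \frac{265073}{1} + \frac{1}{\left(-612 + 38\right) 498349} = \left(-265073\right) 1 + \frac{1}{-574} \cdot \frac{1}{498349} = -265073 - \frac{1}{286052326} = - \frac{75824748209799}{286052326}$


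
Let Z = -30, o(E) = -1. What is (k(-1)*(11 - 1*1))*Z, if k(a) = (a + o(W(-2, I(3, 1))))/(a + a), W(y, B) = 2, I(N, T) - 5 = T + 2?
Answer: -300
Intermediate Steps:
I(N, T) = 7 + T (I(N, T) = 5 + (T + 2) = 5 + (2 + T) = 7 + T)
k(a) = (-1 + a)/(2*a) (k(a) = (a - 1)/(a + a) = (-1 + a)/((2*a)) = (-1 + a)*(1/(2*a)) = (-1 + a)/(2*a))
(k(-1)*(11 - 1*1))*Z = (((½)*(-1 - 1)/(-1))*(11 - 1*1))*(-30) = (((½)*(-1)*(-2))*(11 - 1))*(-30) = (1*10)*(-30) = 10*(-30) = -300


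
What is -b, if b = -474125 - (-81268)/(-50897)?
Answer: 2193783763/4627 ≈ 4.7413e+5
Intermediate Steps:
b = -2193783763/4627 (b = -474125 - (-81268)*(-1)/50897 = -474125 - 1*7388/4627 = -474125 - 7388/4627 = -2193783763/4627 ≈ -4.7413e+5)
-b = -1*(-2193783763/4627) = 2193783763/4627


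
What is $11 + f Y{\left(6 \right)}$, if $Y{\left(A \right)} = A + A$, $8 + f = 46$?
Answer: $467$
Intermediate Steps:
$f = 38$ ($f = -8 + 46 = 38$)
$Y{\left(A \right)} = 2 A$
$11 + f Y{\left(6 \right)} = 11 + 38 \cdot 2 \cdot 6 = 11 + 38 \cdot 12 = 11 + 456 = 467$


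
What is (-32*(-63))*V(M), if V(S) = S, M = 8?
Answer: 16128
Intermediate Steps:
(-32*(-63))*V(M) = -32*(-63)*8 = 2016*8 = 16128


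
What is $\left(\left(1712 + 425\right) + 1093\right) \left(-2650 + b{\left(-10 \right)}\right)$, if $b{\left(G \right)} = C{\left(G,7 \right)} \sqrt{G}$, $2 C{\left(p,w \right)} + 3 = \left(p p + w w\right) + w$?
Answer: $-8559500 + 247095 i \sqrt{10} \approx -8.5595 \cdot 10^{6} + 7.8138 \cdot 10^{5} i$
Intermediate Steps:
$C{\left(p,w \right)} = - \frac{3}{2} + \frac{w}{2} + \frac{p^{2}}{2} + \frac{w^{2}}{2}$ ($C{\left(p,w \right)} = - \frac{3}{2} + \frac{\left(p p + w w\right) + w}{2} = - \frac{3}{2} + \frac{\left(p^{2} + w^{2}\right) + w}{2} = - \frac{3}{2} + \frac{w + p^{2} + w^{2}}{2} = - \frac{3}{2} + \left(\frac{w}{2} + \frac{p^{2}}{2} + \frac{w^{2}}{2}\right) = - \frac{3}{2} + \frac{w}{2} + \frac{p^{2}}{2} + \frac{w^{2}}{2}$)
$b{\left(G \right)} = \sqrt{G} \left(\frac{53}{2} + \frac{G^{2}}{2}\right)$ ($b{\left(G \right)} = \left(- \frac{3}{2} + \frac{1}{2} \cdot 7 + \frac{G^{2}}{2} + \frac{7^{2}}{2}\right) \sqrt{G} = \left(- \frac{3}{2} + \frac{7}{2} + \frac{G^{2}}{2} + \frac{1}{2} \cdot 49\right) \sqrt{G} = \left(- \frac{3}{2} + \frac{7}{2} + \frac{G^{2}}{2} + \frac{49}{2}\right) \sqrt{G} = \left(\frac{53}{2} + \frac{G^{2}}{2}\right) \sqrt{G} = \sqrt{G} \left(\frac{53}{2} + \frac{G^{2}}{2}\right)$)
$\left(\left(1712 + 425\right) + 1093\right) \left(-2650 + b{\left(-10 \right)}\right) = \left(\left(1712 + 425\right) + 1093\right) \left(-2650 + \frac{\sqrt{-10} \left(53 + \left(-10\right)^{2}\right)}{2}\right) = \left(2137 + 1093\right) \left(-2650 + \frac{i \sqrt{10} \left(53 + 100\right)}{2}\right) = 3230 \left(-2650 + \frac{1}{2} i \sqrt{10} \cdot 153\right) = 3230 \left(-2650 + \frac{153 i \sqrt{10}}{2}\right) = -8559500 + 247095 i \sqrt{10}$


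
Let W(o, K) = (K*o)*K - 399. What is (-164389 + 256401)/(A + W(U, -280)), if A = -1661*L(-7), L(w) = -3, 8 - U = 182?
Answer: -23003/3409254 ≈ -0.0067472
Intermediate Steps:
U = -174 (U = 8 - 1*182 = 8 - 182 = -174)
W(o, K) = -399 + o*K² (W(o, K) = o*K² - 399 = -399 + o*K²)
A = 4983 (A = -1661*(-3) = 4983)
(-164389 + 256401)/(A + W(U, -280)) = (-164389 + 256401)/(4983 + (-399 - 174*(-280)²)) = 92012/(4983 + (-399 - 174*78400)) = 92012/(4983 + (-399 - 13641600)) = 92012/(4983 - 13641999) = 92012/(-13637016) = 92012*(-1/13637016) = -23003/3409254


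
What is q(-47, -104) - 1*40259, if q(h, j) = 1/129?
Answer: -5193410/129 ≈ -40259.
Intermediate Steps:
q(h, j) = 1/129
q(-47, -104) - 1*40259 = 1/129 - 1*40259 = 1/129 - 40259 = -5193410/129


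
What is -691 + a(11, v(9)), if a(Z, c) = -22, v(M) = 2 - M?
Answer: -713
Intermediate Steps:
-691 + a(11, v(9)) = -691 - 22 = -713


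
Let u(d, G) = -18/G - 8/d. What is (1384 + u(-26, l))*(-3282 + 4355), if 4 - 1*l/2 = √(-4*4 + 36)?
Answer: 19435249/13 + 9657*√5/2 ≈ 1.5058e+6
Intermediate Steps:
l = 8 - 4*√5 (l = 8 - 2*√(-4*4 + 36) = 8 - 2*√(-16 + 36) = 8 - 4*√5 ≈ -0.94427)
(1384 + u(-26, l))*(-3282 + 4355) = (1384 + (-18/(8 - 4*√5) - 8/(-26)))*(-3282 + 4355) = (1384 + (-18/(8 - 4*√5) - 8*(-1/26)))*1073 = (1384 + (-18/(8 - 4*√5) + 4/13))*1073 = (1384 + (4/13 - 18/(8 - 4*√5)))*1073 = (17996/13 - 18/(8 - 4*√5))*1073 = 19309708/13 - 19314/(8 - 4*√5)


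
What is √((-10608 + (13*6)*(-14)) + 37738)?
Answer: √26038 ≈ 161.36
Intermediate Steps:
√((-10608 + (13*6)*(-14)) + 37738) = √((-10608 + 78*(-14)) + 37738) = √((-10608 - 1092) + 37738) = √(-11700 + 37738) = √26038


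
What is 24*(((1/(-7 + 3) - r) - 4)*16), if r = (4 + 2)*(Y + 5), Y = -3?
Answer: -6240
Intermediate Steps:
r = 12 (r = (4 + 2)*(-3 + 5) = 6*2 = 12)
24*(((1/(-7 + 3) - r) - 4)*16) = 24*(((1/(-7 + 3) - 1*12) - 4)*16) = 24*(((1/(-4) - 12) - 4)*16) = 24*(((-¼ - 12) - 4)*16) = 24*((-49/4 - 4)*16) = 24*(-65/4*16) = 24*(-260) = -6240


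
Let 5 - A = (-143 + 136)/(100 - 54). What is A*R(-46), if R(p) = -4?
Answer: -474/23 ≈ -20.609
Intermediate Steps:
A = 237/46 (A = 5 - (-143 + 136)/(100 - 54) = 5 - (-7)/46 = 5 - 1*(-7/46) = 5 + 7/46 = 237/46 ≈ 5.1522)
A*R(-46) = (237/46)*(-4) = -474/23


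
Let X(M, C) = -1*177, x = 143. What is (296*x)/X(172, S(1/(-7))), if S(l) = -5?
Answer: -42328/177 ≈ -239.14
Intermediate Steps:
X(M, C) = -177
(296*x)/X(172, S(1/(-7))) = (296*143)/(-177) = 42328*(-1/177) = -42328/177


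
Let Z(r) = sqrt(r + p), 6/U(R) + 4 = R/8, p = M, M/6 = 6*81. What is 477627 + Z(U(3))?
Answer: 477627 + 2*sqrt(612741)/29 ≈ 4.7768e+5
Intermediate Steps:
M = 2916 (M = 6*(6*81) = 6*486 = 2916)
p = 2916
U(R) = 6/(-4 + R/8)
Z(r) = sqrt(2916 + r) (Z(r) = sqrt(r + 2916) = sqrt(2916 + r))
477627 + Z(U(3)) = 477627 + sqrt(2916 + 48/(-32 + 3)) = 477627 + sqrt(2916 + 48/(-29)) = 477627 + sqrt(2916 + 48*(-1/29)) = 477627 + sqrt(2916 - 48/29) = 477627 + sqrt(84516/29) = 477627 + 2*sqrt(612741)/29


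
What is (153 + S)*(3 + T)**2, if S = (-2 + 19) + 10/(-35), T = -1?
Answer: 4752/7 ≈ 678.86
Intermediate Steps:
S = 117/7 (S = 17 + 10*(-1/35) = 17 - 2/7 = 117/7 ≈ 16.714)
(153 + S)*(3 + T)**2 = (153 + 117/7)*(3 - 1)**2 = (1188/7)*2**2 = (1188/7)*4 = 4752/7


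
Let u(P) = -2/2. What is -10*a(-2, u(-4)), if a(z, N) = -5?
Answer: 50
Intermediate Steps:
u(P) = -1 (u(P) = -2*1/2 = -1)
-10*a(-2, u(-4)) = -10*(-5) = 50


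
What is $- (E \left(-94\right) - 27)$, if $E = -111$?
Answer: $-10407$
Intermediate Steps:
$- (E \left(-94\right) - 27) = - (\left(-111\right) \left(-94\right) - 27) = - (10434 - 27) = \left(-1\right) 10407 = -10407$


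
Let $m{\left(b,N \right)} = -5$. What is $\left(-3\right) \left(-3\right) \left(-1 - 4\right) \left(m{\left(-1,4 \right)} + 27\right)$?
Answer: $-990$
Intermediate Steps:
$\left(-3\right) \left(-3\right) \left(-1 - 4\right) \left(m{\left(-1,4 \right)} + 27\right) = \left(-3\right) \left(-3\right) \left(-1 - 4\right) \left(-5 + 27\right) = 9 \left(-1 - 4\right) 22 = 9 \left(-5\right) 22 = \left(-45\right) 22 = -990$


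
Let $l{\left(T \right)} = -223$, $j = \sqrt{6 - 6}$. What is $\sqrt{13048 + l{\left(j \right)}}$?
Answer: $15 \sqrt{57} \approx 113.25$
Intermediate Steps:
$j = 0$ ($j = \sqrt{0} = 0$)
$\sqrt{13048 + l{\left(j \right)}} = \sqrt{13048 - 223} = \sqrt{12825} = 15 \sqrt{57}$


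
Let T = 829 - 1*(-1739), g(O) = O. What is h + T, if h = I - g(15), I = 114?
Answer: 2667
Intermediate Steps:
T = 2568 (T = 829 + 1739 = 2568)
h = 99 (h = 114 - 1*15 = 114 - 15 = 99)
h + T = 99 + 2568 = 2667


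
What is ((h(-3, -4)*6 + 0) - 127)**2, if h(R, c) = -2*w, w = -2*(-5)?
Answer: 61009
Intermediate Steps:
w = 10
h(R, c) = -20 (h(R, c) = -2*10 = -20)
((h(-3, -4)*6 + 0) - 127)**2 = ((-20*6 + 0) - 127)**2 = ((-120 + 0) - 127)**2 = (-120 - 127)**2 = (-247)**2 = 61009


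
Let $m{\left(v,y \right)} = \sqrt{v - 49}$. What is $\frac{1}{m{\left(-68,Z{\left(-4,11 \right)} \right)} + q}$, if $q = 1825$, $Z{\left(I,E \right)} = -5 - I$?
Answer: $\frac{1825}{3330742} - \frac{3 i \sqrt{13}}{3330742} \approx 0.00054793 - 3.2475 \cdot 10^{-6} i$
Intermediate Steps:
$m{\left(v,y \right)} = \sqrt{-49 + v}$
$\frac{1}{m{\left(-68,Z{\left(-4,11 \right)} \right)} + q} = \frac{1}{\sqrt{-49 - 68} + 1825} = \frac{1}{\sqrt{-117} + 1825} = \frac{1}{3 i \sqrt{13} + 1825} = \frac{1}{1825 + 3 i \sqrt{13}}$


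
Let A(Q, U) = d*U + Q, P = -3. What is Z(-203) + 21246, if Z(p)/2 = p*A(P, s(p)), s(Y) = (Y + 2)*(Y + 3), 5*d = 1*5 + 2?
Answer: -22827216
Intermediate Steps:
d = 7/5 (d = (1*5 + 2)/5 = (5 + 2)/5 = (⅕)*7 = 7/5 ≈ 1.4000)
s(Y) = (2 + Y)*(3 + Y)
A(Q, U) = Q + 7*U/5 (A(Q, U) = 7*U/5 + Q = Q + 7*U/5)
Z(p) = 2*p*(27/5 + 7*p + 7*p²/5) (Z(p) = 2*(p*(-3 + 7*(6 + p² + 5*p)/5)) = 2*(p*(-3 + (42/5 + 7*p + 7*p²/5))) = 2*(p*(27/5 + 7*p + 7*p²/5)) = 2*p*(27/5 + 7*p + 7*p²/5))
Z(-203) + 21246 = (⅖)*(-203)*(27 + 7*(-203)² + 35*(-203)) + 21246 = (⅖)*(-203)*(27 + 7*41209 - 7105) + 21246 = (⅖)*(-203)*(27 + 288463 - 7105) + 21246 = (⅖)*(-203)*281385 + 21246 = -22848462 + 21246 = -22827216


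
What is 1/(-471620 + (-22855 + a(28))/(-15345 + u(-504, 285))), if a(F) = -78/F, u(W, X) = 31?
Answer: -214396/101113121511 ≈ -2.1204e-6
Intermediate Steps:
1/(-471620 + (-22855 + a(28))/(-15345 + u(-504, 285))) = 1/(-471620 + (-22855 - 78/28)/(-15345 + 31)) = 1/(-471620 + (-22855 - 78*1/28)/(-15314)) = 1/(-471620 + (-22855 - 39/14)*(-1/15314)) = 1/(-471620 - 320009/14*(-1/15314)) = 1/(-471620 + 320009/214396) = 1/(-101113121511/214396) = -214396/101113121511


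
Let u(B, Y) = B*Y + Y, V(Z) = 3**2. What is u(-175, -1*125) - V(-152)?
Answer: 21741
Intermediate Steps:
V(Z) = 9
u(B, Y) = Y + B*Y
u(-175, -1*125) - V(-152) = (-1*125)*(1 - 175) - 1*9 = -125*(-174) - 9 = 21750 - 9 = 21741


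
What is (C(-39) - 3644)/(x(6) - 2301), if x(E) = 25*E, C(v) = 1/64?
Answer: 233215/137664 ≈ 1.6941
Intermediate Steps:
C(v) = 1/64
(C(-39) - 3644)/(x(6) - 2301) = (1/64 - 3644)/(25*6 - 2301) = -233215/(64*(150 - 2301)) = -233215/64/(-2151) = -233215/64*(-1/2151) = 233215/137664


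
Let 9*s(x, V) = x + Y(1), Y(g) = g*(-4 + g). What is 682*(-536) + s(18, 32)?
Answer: -1096651/3 ≈ -3.6555e+5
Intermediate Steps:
s(x, V) = -1/3 + x/9 (s(x, V) = (x + 1*(-4 + 1))/9 = (x + 1*(-3))/9 = (x - 3)/9 = (-3 + x)/9 = -1/3 + x/9)
682*(-536) + s(18, 32) = 682*(-536) + (-1/3 + (1/9)*18) = -365552 + (-1/3 + 2) = -365552 + 5/3 = -1096651/3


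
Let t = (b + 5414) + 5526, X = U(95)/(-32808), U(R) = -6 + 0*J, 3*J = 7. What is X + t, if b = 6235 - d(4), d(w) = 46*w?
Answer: 92906789/5468 ≈ 16991.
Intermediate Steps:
J = 7/3 (J = (1/3)*7 = 7/3 ≈ 2.3333)
U(R) = -6 (U(R) = -6 + 0*(7/3) = -6 + 0 = -6)
X = 1/5468 (X = -6/(-32808) = -6*(-1/32808) = 1/5468 ≈ 0.00018288)
b = 6051 (b = 6235 - 46*4 = 6235 - 1*184 = 6235 - 184 = 6051)
t = 16991 (t = (6051 + 5414) + 5526 = 11465 + 5526 = 16991)
X + t = 1/5468 + 16991 = 92906789/5468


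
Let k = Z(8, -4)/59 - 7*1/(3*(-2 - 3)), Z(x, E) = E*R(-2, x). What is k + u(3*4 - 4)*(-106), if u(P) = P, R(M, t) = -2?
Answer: -749947/885 ≈ -847.40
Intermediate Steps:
Z(x, E) = -2*E (Z(x, E) = E*(-2) = -2*E)
k = 533/885 (k = -2*(-4)/59 - 7*1/(3*(-2 - 3)) = 8*(1/59) - 7/(3*(-5)) = 8/59 - 7/(-15) = 8/59 - 7*(-1/15) = 8/59 + 7/15 = 533/885 ≈ 0.60226)
k + u(3*4 - 4)*(-106) = 533/885 + (3*4 - 4)*(-106) = 533/885 + (12 - 4)*(-106) = 533/885 + 8*(-106) = 533/885 - 848 = -749947/885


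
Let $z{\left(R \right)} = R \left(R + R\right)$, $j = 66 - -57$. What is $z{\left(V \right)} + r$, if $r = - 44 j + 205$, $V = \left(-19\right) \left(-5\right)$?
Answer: $12843$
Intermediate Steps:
$V = 95$
$j = 123$ ($j = 66 + 57 = 123$)
$z{\left(R \right)} = 2 R^{2}$ ($z{\left(R \right)} = R 2 R = 2 R^{2}$)
$r = -5207$ ($r = \left(-44\right) 123 + 205 = -5412 + 205 = -5207$)
$z{\left(V \right)} + r = 2 \cdot 95^{2} - 5207 = 2 \cdot 9025 - 5207 = 18050 - 5207 = 12843$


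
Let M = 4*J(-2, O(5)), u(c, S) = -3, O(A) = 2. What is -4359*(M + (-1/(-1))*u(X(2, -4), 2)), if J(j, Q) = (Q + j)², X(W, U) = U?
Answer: 13077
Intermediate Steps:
M = 0 (M = 4*(2 - 2)² = 4*0² = 4*0 = 0)
-4359*(M + (-1/(-1))*u(X(2, -4), 2)) = -4359*(0 - 1/(-1)*(-3)) = -4359*(0 - 1*(-1)*(-3)) = -4359*(0 + 1*(-3)) = -4359*(0 - 3) = -4359*(-3) = 13077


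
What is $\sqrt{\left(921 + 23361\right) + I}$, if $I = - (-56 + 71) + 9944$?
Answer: $\sqrt{34211} \approx 184.96$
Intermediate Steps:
$I = 9929$ ($I = \left(-1\right) 15 + 9944 = -15 + 9944 = 9929$)
$\sqrt{\left(921 + 23361\right) + I} = \sqrt{\left(921 + 23361\right) + 9929} = \sqrt{24282 + 9929} = \sqrt{34211}$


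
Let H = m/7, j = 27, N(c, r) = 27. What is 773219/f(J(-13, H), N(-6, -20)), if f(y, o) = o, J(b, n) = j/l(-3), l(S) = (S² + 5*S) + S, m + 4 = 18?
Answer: 773219/27 ≈ 28638.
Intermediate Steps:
m = 14 (m = -4 + 18 = 14)
l(S) = S² + 6*S
H = 2 (H = 14/7 = 14*(⅐) = 2)
J(b, n) = -3 (J(b, n) = 27/((-3*(6 - 3))) = 27/((-3*3)) = 27/(-9) = 27*(-⅑) = -3)
773219/f(J(-13, H), N(-6, -20)) = 773219/27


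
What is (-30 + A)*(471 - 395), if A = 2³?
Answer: -1672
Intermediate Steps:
A = 8
(-30 + A)*(471 - 395) = (-30 + 8)*(471 - 395) = -22*76 = -1672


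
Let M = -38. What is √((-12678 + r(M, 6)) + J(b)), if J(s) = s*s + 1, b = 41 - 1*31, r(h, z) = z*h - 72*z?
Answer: I*√13237 ≈ 115.05*I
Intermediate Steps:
r(h, z) = -72*z + h*z (r(h, z) = h*z - 72*z = -72*z + h*z)
b = 10 (b = 41 - 31 = 10)
J(s) = 1 + s² (J(s) = s² + 1 = 1 + s²)
√((-12678 + r(M, 6)) + J(b)) = √((-12678 + 6*(-72 - 38)) + (1 + 10²)) = √((-12678 + 6*(-110)) + (1 + 100)) = √((-12678 - 660) + 101) = √(-13338 + 101) = √(-13237) = I*√13237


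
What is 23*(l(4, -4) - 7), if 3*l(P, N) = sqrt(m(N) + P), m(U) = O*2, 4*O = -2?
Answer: -161 + 23*sqrt(3)/3 ≈ -147.72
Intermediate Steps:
O = -1/2 (O = (1/4)*(-2) = -1/2 ≈ -0.50000)
m(U) = -1 (m(U) = -1/2*2 = -1)
l(P, N) = sqrt(-1 + P)/3
23*(l(4, -4) - 7) = 23*(sqrt(-1 + 4)/3 - 7) = 23*(sqrt(3)/3 - 7) = 23*(-7 + sqrt(3)/3) = -161 + 23*sqrt(3)/3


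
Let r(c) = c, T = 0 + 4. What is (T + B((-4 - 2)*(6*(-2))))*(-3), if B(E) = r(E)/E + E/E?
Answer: -18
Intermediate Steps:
T = 4
B(E) = 2 (B(E) = E/E + E/E = 1 + 1 = 2)
(T + B((-4 - 2)*(6*(-2))))*(-3) = (4 + 2)*(-3) = 6*(-3) = -18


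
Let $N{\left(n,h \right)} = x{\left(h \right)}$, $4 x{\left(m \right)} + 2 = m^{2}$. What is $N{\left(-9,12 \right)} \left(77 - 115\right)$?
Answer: $-1349$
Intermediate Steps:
$x{\left(m \right)} = - \frac{1}{2} + \frac{m^{2}}{4}$
$N{\left(n,h \right)} = - \frac{1}{2} + \frac{h^{2}}{4}$
$N{\left(-9,12 \right)} \left(77 - 115\right) = \left(- \frac{1}{2} + \frac{12^{2}}{4}\right) \left(77 - 115\right) = \left(- \frac{1}{2} + \frac{1}{4} \cdot 144\right) \left(-38\right) = \left(- \frac{1}{2} + 36\right) \left(-38\right) = \frac{71}{2} \left(-38\right) = -1349$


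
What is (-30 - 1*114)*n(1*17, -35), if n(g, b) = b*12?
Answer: 60480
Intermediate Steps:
n(g, b) = 12*b
(-30 - 1*114)*n(1*17, -35) = (-30 - 1*114)*(12*(-35)) = (-30 - 114)*(-420) = -144*(-420) = 60480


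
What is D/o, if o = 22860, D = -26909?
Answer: -26909/22860 ≈ -1.1771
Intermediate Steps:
D/o = -26909/22860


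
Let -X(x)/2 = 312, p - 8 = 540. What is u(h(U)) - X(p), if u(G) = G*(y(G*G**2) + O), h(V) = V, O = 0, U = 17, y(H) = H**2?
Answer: 410339297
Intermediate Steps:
p = 548 (p = 8 + 540 = 548)
X(x) = -624 (X(x) = -2*312 = -624)
u(G) = G**7 (u(G) = G*((G*G**2)**2 + 0) = G*((G**3)**2 + 0) = G*(G**6 + 0) = G*G**6 = G**7)
u(h(U)) - X(p) = 17**7 - 1*(-624) = 410338673 + 624 = 410339297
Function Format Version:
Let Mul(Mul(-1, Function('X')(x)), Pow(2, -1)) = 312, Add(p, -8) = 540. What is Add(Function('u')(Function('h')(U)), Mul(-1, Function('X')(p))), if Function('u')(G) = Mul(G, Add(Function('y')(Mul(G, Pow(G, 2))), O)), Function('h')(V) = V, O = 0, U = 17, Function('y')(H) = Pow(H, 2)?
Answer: 410339297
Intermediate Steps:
p = 548 (p = Add(8, 540) = 548)
Function('X')(x) = -624 (Function('X')(x) = Mul(-2, 312) = -624)
Function('u')(G) = Pow(G, 7) (Function('u')(G) = Mul(G, Add(Pow(Mul(G, Pow(G, 2)), 2), 0)) = Mul(G, Add(Pow(Pow(G, 3), 2), 0)) = Mul(G, Add(Pow(G, 6), 0)) = Mul(G, Pow(G, 6)) = Pow(G, 7))
Add(Function('u')(Function('h')(U)), Mul(-1, Function('X')(p))) = Add(Pow(17, 7), Mul(-1, -624)) = Add(410338673, 624) = 410339297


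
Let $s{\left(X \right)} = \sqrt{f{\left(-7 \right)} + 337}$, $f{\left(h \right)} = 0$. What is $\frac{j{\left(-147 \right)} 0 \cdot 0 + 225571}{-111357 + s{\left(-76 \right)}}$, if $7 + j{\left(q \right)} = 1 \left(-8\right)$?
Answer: $- \frac{25118909847}{12400381112} - \frac{225571 \sqrt{337}}{12400381112} \approx -2.026$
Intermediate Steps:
$j{\left(q \right)} = -15$ ($j{\left(q \right)} = -7 + 1 \left(-8\right) = -7 - 8 = -15$)
$s{\left(X \right)} = \sqrt{337}$ ($s{\left(X \right)} = \sqrt{0 + 337} = \sqrt{337}$)
$\frac{j{\left(-147 \right)} 0 \cdot 0 + 225571}{-111357 + s{\left(-76 \right)}} = \frac{- 15 \cdot 0 \cdot 0 + 225571}{-111357 + \sqrt{337}} = \frac{\left(-15\right) 0 + 225571}{-111357 + \sqrt{337}} = \frac{0 + 225571}{-111357 + \sqrt{337}} = \frac{225571}{-111357 + \sqrt{337}}$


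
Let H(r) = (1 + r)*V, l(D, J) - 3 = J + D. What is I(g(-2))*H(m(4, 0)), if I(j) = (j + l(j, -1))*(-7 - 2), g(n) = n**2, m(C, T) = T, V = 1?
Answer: -90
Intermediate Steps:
l(D, J) = 3 + D + J (l(D, J) = 3 + (J + D) = 3 + (D + J) = 3 + D + J)
H(r) = 1 + r (H(r) = (1 + r)*1 = 1 + r)
I(j) = -18 - 18*j (I(j) = (j + (3 + j - 1))*(-7 - 2) = (j + (2 + j))*(-9) = (2 + 2*j)*(-9) = -18 - 18*j)
I(g(-2))*H(m(4, 0)) = (-18 - 18*(-2)**2)*(1 + 0) = (-18 - 18*4)*1 = (-18 - 72)*1 = -90*1 = -90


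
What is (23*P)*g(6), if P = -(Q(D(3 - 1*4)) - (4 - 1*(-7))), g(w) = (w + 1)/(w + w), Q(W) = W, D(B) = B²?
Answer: 805/6 ≈ 134.17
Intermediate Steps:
g(w) = (1 + w)/(2*w) (g(w) = (1 + w)/((2*w)) = (1 + w)*(1/(2*w)) = (1 + w)/(2*w))
P = 10 (P = -((3 - 1*4)² - (4 - 1*(-7))) = -((3 - 4)² - (4 + 7)) = -((-1)² - 1*11) = -(1 - 11) = -1*(-10) = 10)
(23*P)*g(6) = (23*10)*((½)*(1 + 6)/6) = 230*((½)*(⅙)*7) = 230*(7/12) = 805/6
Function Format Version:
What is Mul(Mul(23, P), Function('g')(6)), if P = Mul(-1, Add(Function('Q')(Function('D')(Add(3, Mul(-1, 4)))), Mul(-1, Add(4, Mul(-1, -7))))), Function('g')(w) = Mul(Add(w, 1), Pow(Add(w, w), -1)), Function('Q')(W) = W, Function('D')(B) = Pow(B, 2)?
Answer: Rational(805, 6) ≈ 134.17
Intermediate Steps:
Function('g')(w) = Mul(Rational(1, 2), Pow(w, -1), Add(1, w)) (Function('g')(w) = Mul(Add(1, w), Pow(Mul(2, w), -1)) = Mul(Add(1, w), Mul(Rational(1, 2), Pow(w, -1))) = Mul(Rational(1, 2), Pow(w, -1), Add(1, w)))
P = 10 (P = Mul(-1, Add(Pow(Add(3, Mul(-1, 4)), 2), Mul(-1, Add(4, Mul(-1, -7))))) = Mul(-1, Add(Pow(Add(3, -4), 2), Mul(-1, Add(4, 7)))) = Mul(-1, Add(Pow(-1, 2), Mul(-1, 11))) = Mul(-1, Add(1, -11)) = Mul(-1, -10) = 10)
Mul(Mul(23, P), Function('g')(6)) = Mul(Mul(23, 10), Mul(Rational(1, 2), Pow(6, -1), Add(1, 6))) = Mul(230, Mul(Rational(1, 2), Rational(1, 6), 7)) = Mul(230, Rational(7, 12)) = Rational(805, 6)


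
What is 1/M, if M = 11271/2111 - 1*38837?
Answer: -2111/81973636 ≈ -2.5752e-5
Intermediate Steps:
M = -81973636/2111 (M = 11271*(1/2111) - 38837 = 11271/2111 - 38837 = -81973636/2111 ≈ -38832.)
1/M = 1/(-81973636/2111) = -2111/81973636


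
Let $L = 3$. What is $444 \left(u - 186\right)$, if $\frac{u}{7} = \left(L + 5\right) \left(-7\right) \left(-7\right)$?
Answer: $1135752$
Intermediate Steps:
$u = 2744$ ($u = 7 \left(3 + 5\right) \left(-7\right) \left(-7\right) = 7 \cdot 8 \left(-7\right) \left(-7\right) = 7 \left(\left(-56\right) \left(-7\right)\right) = 7 \cdot 392 = 2744$)
$444 \left(u - 186\right) = 444 \left(2744 - 186\right) = 444 \cdot 2558 = 1135752$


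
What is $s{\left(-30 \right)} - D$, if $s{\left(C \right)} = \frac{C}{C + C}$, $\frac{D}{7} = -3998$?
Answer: $\frac{55973}{2} \approx 27987.0$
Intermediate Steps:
$D = -27986$ ($D = 7 \left(-3998\right) = -27986$)
$s{\left(C \right)} = \frac{1}{2}$ ($s{\left(C \right)} = \frac{C}{2 C} = C \frac{1}{2 C} = \frac{1}{2}$)
$s{\left(-30 \right)} - D = \frac{1}{2} - -27986 = \frac{1}{2} + 27986 = \frac{55973}{2}$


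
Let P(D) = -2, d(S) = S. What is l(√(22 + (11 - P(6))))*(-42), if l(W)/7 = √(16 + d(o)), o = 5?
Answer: -294*√21 ≈ -1347.3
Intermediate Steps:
l(W) = 7*√21 (l(W) = 7*√(16 + 5) = 7*√21)
l(√(22 + (11 - P(6))))*(-42) = (7*√21)*(-42) = -294*√21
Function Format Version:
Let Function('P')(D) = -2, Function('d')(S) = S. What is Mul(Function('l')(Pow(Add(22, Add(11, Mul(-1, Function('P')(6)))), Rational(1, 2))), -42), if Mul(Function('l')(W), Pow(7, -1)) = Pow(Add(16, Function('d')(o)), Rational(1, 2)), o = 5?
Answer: Mul(-294, Pow(21, Rational(1, 2))) ≈ -1347.3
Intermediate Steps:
Function('l')(W) = Mul(7, Pow(21, Rational(1, 2))) (Function('l')(W) = Mul(7, Pow(Add(16, 5), Rational(1, 2))) = Mul(7, Pow(21, Rational(1, 2))))
Mul(Function('l')(Pow(Add(22, Add(11, Mul(-1, Function('P')(6)))), Rational(1, 2))), -42) = Mul(Mul(7, Pow(21, Rational(1, 2))), -42) = Mul(-294, Pow(21, Rational(1, 2)))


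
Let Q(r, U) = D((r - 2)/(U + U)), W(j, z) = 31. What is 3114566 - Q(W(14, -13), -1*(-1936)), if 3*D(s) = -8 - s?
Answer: 12059609887/3872 ≈ 3.1146e+6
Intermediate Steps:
D(s) = -8/3 - s/3 (D(s) = (-8 - s)/3 = -8/3 - s/3)
Q(r, U) = -8/3 - (-2 + r)/(6*U) (Q(r, U) = -8/3 - (r - 2)/(3*(U + U)) = -8/3 - (-2 + r)/(3*(2*U)) = -8/3 - (-2 + r)*1/(2*U)/3 = -8/3 - (-2 + r)/(6*U))
3114566 - Q(W(14, -13), -1*(-1936)) = 3114566 - (2 - 1*31 - (-16)*(-1936))/(6*((-1*(-1936)))) = 3114566 - (2 - 31 - 16*1936)/(6*1936) = 3114566 - (2 - 31 - 30976)/(6*1936) = 3114566 - (-31005)/(6*1936) = 3114566 - 1*(-10335/3872) = 3114566 + 10335/3872 = 12059609887/3872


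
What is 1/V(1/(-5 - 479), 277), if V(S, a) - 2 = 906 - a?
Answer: 1/631 ≈ 0.0015848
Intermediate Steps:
V(S, a) = 908 - a (V(S, a) = 2 + (906 - a) = 908 - a)
1/V(1/(-5 - 479), 277) = 1/(908 - 1*277) = 1/(908 - 277) = 1/631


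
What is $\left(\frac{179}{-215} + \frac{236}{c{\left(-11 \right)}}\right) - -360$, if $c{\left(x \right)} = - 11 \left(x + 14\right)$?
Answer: $\frac{2497553}{7095} \approx 352.02$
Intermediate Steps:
$c{\left(x \right)} = -154 - 11 x$ ($c{\left(x \right)} = - 11 \left(14 + x\right) = -154 - 11 x$)
$\left(\frac{179}{-215} + \frac{236}{c{\left(-11 \right)}}\right) - -360 = \left(\frac{179}{-215} + \frac{236}{-154 - -121}\right) - -360 = \left(179 \left(- \frac{1}{215}\right) + \frac{236}{-154 + 121}\right) + 360 = \left(- \frac{179}{215} + \frac{236}{-33}\right) + 360 = \left(- \frac{179}{215} + 236 \left(- \frac{1}{33}\right)\right) + 360 = \left(- \frac{179}{215} - \frac{236}{33}\right) + 360 = - \frac{56647}{7095} + 360 = \frac{2497553}{7095}$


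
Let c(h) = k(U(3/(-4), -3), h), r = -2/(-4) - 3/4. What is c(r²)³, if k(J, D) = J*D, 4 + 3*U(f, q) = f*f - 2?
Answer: -24389/16777216 ≈ -0.0014537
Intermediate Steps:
r = -¼ (r = -2*(-¼) - 3*¼ = ½ - ¾ = -¼ ≈ -0.25000)
U(f, q) = -2 + f²/3 (U(f, q) = -4/3 + (f*f - 2)/3 = -4/3 + (f² - 2)/3 = -4/3 + (-2 + f²)/3 = -4/3 + (-⅔ + f²/3) = -2 + f²/3)
k(J, D) = D*J
c(h) = -29*h/16 (c(h) = h*(-2 + (3/(-4))²/3) = h*(-2 + (3*(-¼))²/3) = h*(-2 + (-¾)²/3) = h*(-2 + (⅓)*(9/16)) = h*(-2 + 3/16) = h*(-29/16) = -29*h/16)
c(r²)³ = (-29*(-¼)²/16)³ = (-29/16*1/16)³ = (-29/256)³ = -24389/16777216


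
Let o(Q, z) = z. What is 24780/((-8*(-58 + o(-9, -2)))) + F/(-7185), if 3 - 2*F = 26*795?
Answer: 1016691/19160 ≈ 53.063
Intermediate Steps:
F = -20667/2 (F = 3/2 - 13*795 = 3/2 - 1/2*20670 = 3/2 - 10335 = -20667/2 ≈ -10334.)
24780/((-8*(-58 + o(-9, -2)))) + F/(-7185) = 24780/((-8*(-58 - 2))) - 20667/2/(-7185) = 24780/((-8*(-60))) - 20667/2*(-1/7185) = 24780/480 + 6889/4790 = 24780*(1/480) + 6889/4790 = 413/8 + 6889/4790 = 1016691/19160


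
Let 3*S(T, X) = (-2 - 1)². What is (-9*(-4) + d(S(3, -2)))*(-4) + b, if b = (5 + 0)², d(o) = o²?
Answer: -155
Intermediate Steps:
S(T, X) = 3 (S(T, X) = (-2 - 1)²/3 = (⅓)*(-3)² = (⅓)*9 = 3)
b = 25 (b = 5² = 25)
(-9*(-4) + d(S(3, -2)))*(-4) + b = (-9*(-4) + 3²)*(-4) + 25 = (36 + 9)*(-4) + 25 = 45*(-4) + 25 = -180 + 25 = -155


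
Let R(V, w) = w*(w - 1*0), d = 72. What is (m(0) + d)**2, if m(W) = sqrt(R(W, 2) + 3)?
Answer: (72 + sqrt(7))**2 ≈ 5572.0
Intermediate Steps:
R(V, w) = w**2 (R(V, w) = w*(w + 0) = w*w = w**2)
m(W) = sqrt(7) (m(W) = sqrt(2**2 + 3) = sqrt(4 + 3) = sqrt(7))
(m(0) + d)**2 = (sqrt(7) + 72)**2 = (72 + sqrt(7))**2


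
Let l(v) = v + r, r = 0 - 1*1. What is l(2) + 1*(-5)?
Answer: -4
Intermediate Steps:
r = -1 (r = 0 - 1 = -1)
l(v) = -1 + v (l(v) = v - 1 = -1 + v)
l(2) + 1*(-5) = (-1 + 2) + 1*(-5) = 1 - 5 = -4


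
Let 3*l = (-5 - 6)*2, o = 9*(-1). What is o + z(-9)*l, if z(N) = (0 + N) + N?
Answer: 123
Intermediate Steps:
o = -9
z(N) = 2*N (z(N) = N + N = 2*N)
l = -22/3 (l = ((-5 - 6)*2)/3 = (-11*2)/3 = (⅓)*(-22) = -22/3 ≈ -7.3333)
o + z(-9)*l = -9 + (2*(-9))*(-22/3) = -9 - 18*(-22/3) = -9 + 132 = 123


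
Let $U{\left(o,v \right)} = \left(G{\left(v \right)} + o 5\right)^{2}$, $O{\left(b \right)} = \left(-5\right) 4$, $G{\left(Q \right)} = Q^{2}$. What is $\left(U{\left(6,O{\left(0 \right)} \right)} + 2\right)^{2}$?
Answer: $34188749604$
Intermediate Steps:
$O{\left(b \right)} = -20$
$U{\left(o,v \right)} = \left(v^{2} + 5 o\right)^{2}$ ($U{\left(o,v \right)} = \left(v^{2} + o 5\right)^{2} = \left(v^{2} + 5 o\right)^{2}$)
$\left(U{\left(6,O{\left(0 \right)} \right)} + 2\right)^{2} = \left(\left(\left(-20\right)^{2} + 5 \cdot 6\right)^{2} + 2\right)^{2} = \left(\left(400 + 30\right)^{2} + 2\right)^{2} = \left(430^{2} + 2\right)^{2} = \left(184900 + 2\right)^{2} = 184902^{2} = 34188749604$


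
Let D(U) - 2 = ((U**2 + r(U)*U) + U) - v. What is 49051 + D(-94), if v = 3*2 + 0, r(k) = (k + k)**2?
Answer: -3264547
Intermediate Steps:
r(k) = 4*k**2 (r(k) = (2*k)**2 = 4*k**2)
v = 6 (v = 6 + 0 = 6)
D(U) = -4 + U + U**2 + 4*U**3 (D(U) = 2 + (((U**2 + (4*U**2)*U) + U) - 1*6) = 2 + (((U**2 + 4*U**3) + U) - 6) = 2 + ((U + U**2 + 4*U**3) - 6) = 2 + (-6 + U + U**2 + 4*U**3) = -4 + U + U**2 + 4*U**3)
49051 + D(-94) = 49051 + (-4 - 94 + (-94)**2 + 4*(-94)**3) = 49051 + (-4 - 94 + 8836 + 4*(-830584)) = 49051 + (-4 - 94 + 8836 - 3322336) = 49051 - 3313598 = -3264547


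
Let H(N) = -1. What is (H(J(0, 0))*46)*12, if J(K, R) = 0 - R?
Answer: -552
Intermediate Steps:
J(K, R) = -R
(H(J(0, 0))*46)*12 = -1*46*12 = -46*12 = -552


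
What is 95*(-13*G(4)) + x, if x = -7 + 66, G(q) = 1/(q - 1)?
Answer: -1058/3 ≈ -352.67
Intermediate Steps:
G(q) = 1/(-1 + q)
x = 59
95*(-13*G(4)) + x = 95*(-13/(-1 + 4)) + 59 = 95*(-13/3) + 59 = -1235/3 + 59 = -1058/3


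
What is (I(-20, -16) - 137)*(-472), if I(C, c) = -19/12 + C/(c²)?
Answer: 1570757/24 ≈ 65448.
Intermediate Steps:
I(C, c) = -19/12 + C/c² (I(C, c) = -19*1/12 + C/c² = -19/12 + C/c²)
(I(-20, -16) - 137)*(-472) = ((-19/12 - 20/(-16)²) - 137)*(-472) = ((-19/12 - 20*1/256) - 137)*(-472) = ((-19/12 - 5/64) - 137)*(-472) = (-319/192 - 137)*(-472) = -26623/192*(-472) = 1570757/24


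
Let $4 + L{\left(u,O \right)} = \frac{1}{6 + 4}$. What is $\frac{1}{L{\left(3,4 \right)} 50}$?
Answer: $- \frac{1}{195} \approx -0.0051282$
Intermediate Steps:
$L{\left(u,O \right)} = - \frac{39}{10}$ ($L{\left(u,O \right)} = -4 + \frac{1}{6 + 4} = -4 + \frac{1}{10} = - \frac{39}{10}$)
$\frac{1}{L{\left(3,4 \right)} 50} = \frac{1}{\left(- \frac{39}{10}\right) 50} = \frac{1}{-195} = - \frac{1}{195}$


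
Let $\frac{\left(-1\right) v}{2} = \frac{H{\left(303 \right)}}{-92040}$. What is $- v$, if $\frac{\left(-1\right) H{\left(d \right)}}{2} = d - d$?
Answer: $0$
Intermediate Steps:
$H{\left(d \right)} = 0$ ($H{\left(d \right)} = - 2 \left(d - d\right) = \left(-2\right) 0 = 0$)
$v = 0$ ($v = - 2 \frac{0}{-92040} = - 2 \cdot 0 \left(- \frac{1}{92040}\right) = \left(-2\right) 0 = 0$)
$- v = \left(-1\right) 0 = 0$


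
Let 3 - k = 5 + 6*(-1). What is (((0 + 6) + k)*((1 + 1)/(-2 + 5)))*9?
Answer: 60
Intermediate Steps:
k = 4 (k = 3 - (5 + 6*(-1)) = 3 - (5 - 6) = 3 - 1*(-1) = 3 + 1 = 4)
(((0 + 6) + k)*((1 + 1)/(-2 + 5)))*9 = (((0 + 6) + 4)*((1 + 1)/(-2 + 5)))*9 = ((6 + 4)*(2/3))*9 = (10*(2*(⅓)))*9 = (10*(⅔))*9 = (20/3)*9 = 60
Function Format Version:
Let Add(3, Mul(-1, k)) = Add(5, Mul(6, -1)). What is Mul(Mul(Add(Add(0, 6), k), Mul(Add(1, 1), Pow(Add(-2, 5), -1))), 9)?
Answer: 60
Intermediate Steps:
k = 4 (k = Add(3, Mul(-1, Add(5, Mul(6, -1)))) = Add(3, Mul(-1, Add(5, -6))) = Add(3, Mul(-1, -1)) = Add(3, 1) = 4)
Mul(Mul(Add(Add(0, 6), k), Mul(Add(1, 1), Pow(Add(-2, 5), -1))), 9) = Mul(Mul(Add(Add(0, 6), 4), Mul(Add(1, 1), Pow(Add(-2, 5), -1))), 9) = Mul(Mul(Add(6, 4), Mul(2, Pow(3, -1))), 9) = Mul(Mul(10, Mul(2, Rational(1, 3))), 9) = Mul(Mul(10, Rational(2, 3)), 9) = Mul(Rational(20, 3), 9) = 60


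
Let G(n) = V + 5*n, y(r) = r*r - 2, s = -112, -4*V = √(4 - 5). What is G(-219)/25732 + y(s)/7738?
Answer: 157128817/99557108 - I/102928 ≈ 1.5783 - 9.7155e-6*I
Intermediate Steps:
V = -I/4 (V = -√(4 - 5)/4 = -I/4 ≈ -0.25*I)
y(r) = -2 + r² (y(r) = r² - 2 = -2 + r²)
G(n) = 5*n - I/4 (G(n) = -I/4 + 5*n = 5*n - I/4)
G(-219)/25732 + y(s)/7738 = (5*(-219) - I/4)/25732 + (-2 + (-112)²)/7738 = (-1095 - I/4)*(1/25732) + (-2 + 12544)*(1/7738) = (-1095/25732 - I/102928) + 12542*(1/7738) = (-1095/25732 - I/102928) + 6271/3869 = 157128817/99557108 - I/102928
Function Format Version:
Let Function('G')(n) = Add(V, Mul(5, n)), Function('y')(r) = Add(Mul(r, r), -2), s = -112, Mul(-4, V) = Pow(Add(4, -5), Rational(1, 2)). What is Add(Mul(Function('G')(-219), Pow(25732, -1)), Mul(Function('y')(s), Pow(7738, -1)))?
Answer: Add(Rational(157128817, 99557108), Mul(Rational(-1, 102928), I)) ≈ Add(1.5783, Mul(-9.7155e-6, I))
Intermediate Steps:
V = Mul(Rational(-1, 4), I) (V = Mul(Rational(-1, 4), Pow(Add(4, -5), Rational(1, 2))) = Mul(Rational(-1, 4), Pow(-1, Rational(1, 2))) = Mul(Rational(-1, 4), I) ≈ Mul(-0.25000, I))
Function('y')(r) = Add(-2, Pow(r, 2)) (Function('y')(r) = Add(Pow(r, 2), -2) = Add(-2, Pow(r, 2)))
Function('G')(n) = Add(Mul(5, n), Mul(Rational(-1, 4), I)) (Function('G')(n) = Add(Mul(Rational(-1, 4), I), Mul(5, n)) = Add(Mul(5, n), Mul(Rational(-1, 4), I)))
Add(Mul(Function('G')(-219), Pow(25732, -1)), Mul(Function('y')(s), Pow(7738, -1))) = Add(Mul(Add(Mul(5, -219), Mul(Rational(-1, 4), I)), Pow(25732, -1)), Mul(Add(-2, Pow(-112, 2)), Pow(7738, -1))) = Add(Mul(Add(-1095, Mul(Rational(-1, 4), I)), Rational(1, 25732)), Mul(Add(-2, 12544), Rational(1, 7738))) = Add(Add(Rational(-1095, 25732), Mul(Rational(-1, 102928), I)), Mul(12542, Rational(1, 7738))) = Add(Add(Rational(-1095, 25732), Mul(Rational(-1, 102928), I)), Rational(6271, 3869)) = Add(Rational(157128817, 99557108), Mul(Rational(-1, 102928), I))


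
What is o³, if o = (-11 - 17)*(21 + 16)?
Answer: -1111934656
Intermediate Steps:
o = -1036 (o = -28*37 = -1036)
o³ = (-1036)³ = -1111934656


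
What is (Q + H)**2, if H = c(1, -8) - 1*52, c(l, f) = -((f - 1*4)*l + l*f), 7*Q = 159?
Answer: 4225/49 ≈ 86.224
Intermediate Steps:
Q = 159/7 (Q = (1/7)*159 = 159/7 ≈ 22.714)
c(l, f) = -f*l - l*(-4 + f) (c(l, f) = -((f - 4)*l + f*l) = -((-4 + f)*l + f*l) = -(l*(-4 + f) + f*l) = -(f*l + l*(-4 + f)) = -f*l - l*(-4 + f))
H = -32 (H = 2*1*(2 - 1*(-8)) - 1*52 = 2*1*(2 + 8) - 52 = 2*1*10 - 52 = 20 - 52 = -32)
(Q + H)**2 = (159/7 - 32)**2 = (-65/7)**2 = 4225/49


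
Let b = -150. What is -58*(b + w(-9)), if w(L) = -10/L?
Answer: 77720/9 ≈ 8635.6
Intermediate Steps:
-58*(b + w(-9)) = -58*(-150 - 10/(-9)) = -58*(-150 - 10*(-⅑)) = -58*(-150 + 10/9) = -58*(-1340/9) = 77720/9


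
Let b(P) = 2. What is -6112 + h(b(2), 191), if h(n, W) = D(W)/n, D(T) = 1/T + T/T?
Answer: -1167296/191 ≈ -6111.5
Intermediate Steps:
D(T) = 1 + 1/T (D(T) = 1/T + 1 = 1 + 1/T)
h(n, W) = (1 + W)/(W*n) (h(n, W) = ((1 + W)/W)/n = (1 + W)/(W*n))
-6112 + h(b(2), 191) = -6112 + (1 + 191)/(191*2) = -6112 + (1/191)*(1/2)*192 = -6112 + 96/191 = -1167296/191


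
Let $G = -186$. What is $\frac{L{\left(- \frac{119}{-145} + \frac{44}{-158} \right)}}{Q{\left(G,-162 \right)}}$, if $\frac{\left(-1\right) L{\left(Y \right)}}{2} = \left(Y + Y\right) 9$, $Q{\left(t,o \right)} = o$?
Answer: $\frac{12422}{103095} \approx 0.12049$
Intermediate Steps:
$L{\left(Y \right)} = - 36 Y$ ($L{\left(Y \right)} = - 2 \left(Y + Y\right) 9 = - 2 \cdot 2 Y 9 = - 2 \cdot 18 Y = - 36 Y$)
$\frac{L{\left(- \frac{119}{-145} + \frac{44}{-158} \right)}}{Q{\left(G,-162 \right)}} = \frac{\left(-36\right) \left(- \frac{119}{-145} + \frac{44}{-158}\right)}{-162} = - 36 \left(\left(-119\right) \left(- \frac{1}{145}\right) + 44 \left(- \frac{1}{158}\right)\right) \left(- \frac{1}{162}\right) = - 36 \left(\frac{119}{145} - \frac{22}{79}\right) \left(- \frac{1}{162}\right) = \left(-36\right) \frac{6211}{11455} \left(- \frac{1}{162}\right) = \left(- \frac{223596}{11455}\right) \left(- \frac{1}{162}\right) = \frac{12422}{103095}$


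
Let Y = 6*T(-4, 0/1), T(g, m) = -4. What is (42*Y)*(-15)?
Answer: 15120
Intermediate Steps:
Y = -24 (Y = 6*(-4) = -24)
(42*Y)*(-15) = (42*(-24))*(-15) = -1008*(-15) = 15120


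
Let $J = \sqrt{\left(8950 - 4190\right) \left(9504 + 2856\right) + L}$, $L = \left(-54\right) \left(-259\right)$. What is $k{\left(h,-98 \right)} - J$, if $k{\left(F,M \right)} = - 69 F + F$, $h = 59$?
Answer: $-4012 - \sqrt{58847586} \approx -11683.0$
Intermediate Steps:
$L = 13986$
$k{\left(F,M \right)} = - 68 F$
$J = \sqrt{58847586}$ ($J = \sqrt{\left(8950 - 4190\right) \left(9504 + 2856\right) + 13986} = \sqrt{4760 \cdot 12360 + 13986} = \sqrt{58833600 + 13986} = \sqrt{58847586} \approx 7671.2$)
$k{\left(h,-98 \right)} - J = \left(-68\right) 59 - \sqrt{58847586} = -4012 - \sqrt{58847586}$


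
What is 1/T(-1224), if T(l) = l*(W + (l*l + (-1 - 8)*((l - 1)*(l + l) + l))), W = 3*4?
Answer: 1/31187515104 ≈ 3.2064e-11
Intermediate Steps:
W = 12
T(l) = l*(12 + l² - 9*l - 18*l*(-1 + l)) (T(l) = l*(12 + (l*l + (-1 - 8)*((l - 1)*(l + l) + l))) = l*(12 + (l² - 9*((-1 + l)*(2*l) + l))) = l*(12 + (l² - 9*(2*l*(-1 + l) + l))) = l*(12 + (l² - 9*(l + 2*l*(-1 + l)))) = l*(12 + (l² + (-9*l - 18*l*(-1 + l)))) = l*(12 + (l² - 9*l - 18*l*(-1 + l))) = l*(12 + l² - 9*l - 18*l*(-1 + l)))
1/T(-1224) = 1/(-1224*(12 - 17*(-1224)² + 9*(-1224))) = 1/(-1224*(12 - 17*1498176 - 11016)) = 1/(-1224*(12 - 25468992 - 11016)) = 1/(-1224*(-25479996)) = 1/31187515104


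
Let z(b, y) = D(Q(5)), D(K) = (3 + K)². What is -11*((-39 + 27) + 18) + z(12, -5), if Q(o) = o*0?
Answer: -57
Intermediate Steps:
Q(o) = 0
z(b, y) = 9 (z(b, y) = (3 + 0)² = 3² = 9)
-11*((-39 + 27) + 18) + z(12, -5) = -11*((-39 + 27) + 18) + 9 = -11*(-12 + 18) + 9 = -11*6 + 9 = -66 + 9 = -57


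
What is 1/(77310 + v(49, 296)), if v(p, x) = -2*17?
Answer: 1/77276 ≈ 1.2941e-5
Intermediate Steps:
v(p, x) = -34
1/(77310 + v(49, 296)) = 1/(77310 - 34) = 1/77276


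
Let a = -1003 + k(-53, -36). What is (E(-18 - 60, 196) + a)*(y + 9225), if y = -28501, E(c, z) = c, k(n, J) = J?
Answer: 21531292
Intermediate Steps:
a = -1039 (a = -1003 - 36 = -1039)
(E(-18 - 60, 196) + a)*(y + 9225) = ((-18 - 60) - 1039)*(-28501 + 9225) = (-78 - 1039)*(-19276) = -1117*(-19276) = 21531292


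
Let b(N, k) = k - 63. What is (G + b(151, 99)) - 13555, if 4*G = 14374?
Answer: -19851/2 ≈ -9925.5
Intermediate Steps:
G = 7187/2 (G = (¼)*14374 = 7187/2 ≈ 3593.5)
b(N, k) = -63 + k
(G + b(151, 99)) - 13555 = (7187/2 + (-63 + 99)) - 13555 = (7187/2 + 36) - 13555 = 7259/2 - 13555 = -19851/2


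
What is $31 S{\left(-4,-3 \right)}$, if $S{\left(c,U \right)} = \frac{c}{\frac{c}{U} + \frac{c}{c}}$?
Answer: $- \frac{372}{7} \approx -53.143$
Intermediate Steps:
$S{\left(c,U \right)} = \frac{c}{1 + \frac{c}{U}}$ ($S{\left(c,U \right)} = \frac{c}{\frac{c}{U} + 1} = \frac{c}{1 + \frac{c}{U}}$)
$31 S{\left(-4,-3 \right)} = 31 \left(\left(-3\right) \left(-4\right) \frac{1}{-3 - 4}\right) = 31 \left(\left(-3\right) \left(-4\right) \frac{1}{-7}\right) = 31 \left(\left(-3\right) \left(-4\right) \left(- \frac{1}{7}\right)\right) = 31 \left(- \frac{12}{7}\right) = - \frac{372}{7}$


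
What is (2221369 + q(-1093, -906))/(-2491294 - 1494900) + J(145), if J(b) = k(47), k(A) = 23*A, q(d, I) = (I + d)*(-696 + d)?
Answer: 2151639067/1993097 ≈ 1079.5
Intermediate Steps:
q(d, I) = (-696 + d)*(I + d)
J(b) = 1081 (J(b) = 23*47 = 1081)
(2221369 + q(-1093, -906))/(-2491294 - 1494900) + J(145) = (2221369 + ((-1093)² - 696*(-906) - 696*(-1093) - 906*(-1093)))/(-2491294 - 1494900) + 1081 = (2221369 + (1194649 + 630576 + 760728 + 990258))/(-3986194) + 1081 = (2221369 + 3576211)*(-1/3986194) + 1081 = 5797580*(-1/3986194) + 1081 = -2898790/1993097 + 1081 = 2151639067/1993097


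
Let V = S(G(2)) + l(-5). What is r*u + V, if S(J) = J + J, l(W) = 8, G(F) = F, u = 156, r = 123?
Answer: 19200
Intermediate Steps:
S(J) = 2*J
V = 12 (V = 2*2 + 8 = 4 + 8 = 12)
r*u + V = 123*156 + 12 = 19188 + 12 = 19200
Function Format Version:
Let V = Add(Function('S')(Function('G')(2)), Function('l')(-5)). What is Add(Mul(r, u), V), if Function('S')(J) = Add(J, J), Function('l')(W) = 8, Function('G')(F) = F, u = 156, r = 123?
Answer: 19200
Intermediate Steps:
Function('S')(J) = Mul(2, J)
V = 12 (V = Add(Mul(2, 2), 8) = Add(4, 8) = 12)
Add(Mul(r, u), V) = Add(Mul(123, 156), 12) = Add(19188, 12) = 19200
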